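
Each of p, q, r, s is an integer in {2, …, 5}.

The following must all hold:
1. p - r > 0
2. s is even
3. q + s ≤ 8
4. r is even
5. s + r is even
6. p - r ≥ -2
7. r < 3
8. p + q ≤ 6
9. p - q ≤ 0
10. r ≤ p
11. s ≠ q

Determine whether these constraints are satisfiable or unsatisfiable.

Satisfiable

Try p = 3, q = 3, r = 2, s = 2.
Check constraint 1: p - r = 1; constraint 3: q + s = 5; constraint 6: p - r = 1. The remaining constraints are straightforward to verify.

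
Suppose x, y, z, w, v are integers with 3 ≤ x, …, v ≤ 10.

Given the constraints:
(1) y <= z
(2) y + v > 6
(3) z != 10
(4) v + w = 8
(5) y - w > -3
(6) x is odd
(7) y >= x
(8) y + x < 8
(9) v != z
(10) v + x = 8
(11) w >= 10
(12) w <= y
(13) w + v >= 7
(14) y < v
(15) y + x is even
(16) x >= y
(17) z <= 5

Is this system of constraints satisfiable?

From constraints 11 and 12: y ≥ w and w ≥ 10, so y ≥ 10. From constraints 1 and 17: y ≤ z and z ≤ 5, so y ≤ 5. But 5 < 10, so no value of y works.

Unsatisfiable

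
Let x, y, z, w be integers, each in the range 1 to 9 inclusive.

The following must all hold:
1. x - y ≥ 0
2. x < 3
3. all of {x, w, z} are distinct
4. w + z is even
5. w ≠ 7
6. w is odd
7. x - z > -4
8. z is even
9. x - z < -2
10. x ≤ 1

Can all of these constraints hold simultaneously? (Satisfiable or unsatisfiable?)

Constraint 6 makes w odd and constraint 8 makes z even, so w + z must be odd. Constraint 4 says w + z is even — contradiction.

Unsatisfiable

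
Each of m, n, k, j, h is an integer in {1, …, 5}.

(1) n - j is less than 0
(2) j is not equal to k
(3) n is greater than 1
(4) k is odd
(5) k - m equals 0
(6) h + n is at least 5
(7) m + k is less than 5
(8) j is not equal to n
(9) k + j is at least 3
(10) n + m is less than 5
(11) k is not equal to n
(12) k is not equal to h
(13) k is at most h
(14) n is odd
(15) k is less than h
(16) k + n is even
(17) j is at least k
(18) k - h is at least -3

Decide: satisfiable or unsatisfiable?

One satisfying assignment is m = 1, n = 3, k = 1, j = 5, h = 4.
For the less obvious constraints — constraint 1: n - j = -2; constraint 5: k - m = 0; constraint 6: h + n = 7 — and the others hold by inspection.

Satisfiable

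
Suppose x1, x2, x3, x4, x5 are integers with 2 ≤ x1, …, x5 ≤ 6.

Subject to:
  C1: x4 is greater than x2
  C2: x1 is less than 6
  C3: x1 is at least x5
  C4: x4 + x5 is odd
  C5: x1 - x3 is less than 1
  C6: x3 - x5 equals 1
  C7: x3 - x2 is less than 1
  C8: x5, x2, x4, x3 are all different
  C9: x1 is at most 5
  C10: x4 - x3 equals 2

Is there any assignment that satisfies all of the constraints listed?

The assignment x1 = 4, x2 = 5, x3 = 4, x4 = 6, x5 = 3 works:
  constraint 5 holds since x1 - x3 = 0.
  constraint 6 holds since x3 - x5 = 1.
  constraint 7 holds since x3 - x2 = -1.
The rest check out directly.

Satisfiable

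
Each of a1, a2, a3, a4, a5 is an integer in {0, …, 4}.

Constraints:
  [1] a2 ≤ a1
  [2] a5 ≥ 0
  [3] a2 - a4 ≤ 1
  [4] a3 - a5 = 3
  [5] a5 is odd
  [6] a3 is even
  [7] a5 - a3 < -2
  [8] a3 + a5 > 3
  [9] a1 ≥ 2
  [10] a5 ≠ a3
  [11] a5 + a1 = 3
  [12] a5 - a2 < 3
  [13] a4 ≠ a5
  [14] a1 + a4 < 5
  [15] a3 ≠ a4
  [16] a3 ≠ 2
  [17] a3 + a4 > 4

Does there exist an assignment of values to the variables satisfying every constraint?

Satisfiable

One satisfying assignment is a1 = 2, a2 = 1, a3 = 4, a4 = 2, a5 = 1.
For the less obvious constraints — constraint 3: a2 - a4 = -1; constraint 4: a3 - a5 = 3; constraint 7: a5 - a3 = -3 — and the others hold by inspection.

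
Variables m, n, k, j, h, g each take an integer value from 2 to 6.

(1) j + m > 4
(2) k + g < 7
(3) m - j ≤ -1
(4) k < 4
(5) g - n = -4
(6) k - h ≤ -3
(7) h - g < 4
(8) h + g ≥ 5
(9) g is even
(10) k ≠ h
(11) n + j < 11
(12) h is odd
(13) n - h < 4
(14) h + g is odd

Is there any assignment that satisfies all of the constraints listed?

Try m = 3, n = 6, k = 2, j = 4, h = 5, g = 2.
Check constraint 1: j + m = 7; constraint 2: k + g = 4. The remaining constraints are straightforward to verify.

Satisfiable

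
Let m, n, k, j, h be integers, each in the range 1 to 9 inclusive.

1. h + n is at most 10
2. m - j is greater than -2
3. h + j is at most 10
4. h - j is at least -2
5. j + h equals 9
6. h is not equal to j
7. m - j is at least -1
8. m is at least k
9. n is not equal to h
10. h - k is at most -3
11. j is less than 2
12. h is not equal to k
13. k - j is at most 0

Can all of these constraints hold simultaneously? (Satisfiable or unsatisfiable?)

Constraints 4, 10, and 13 give k − h ≥ 3, h − j ≥ -2, j − k ≥ 0.
Adding all 3 inequalities: the left sides telescope to 0, and the right sides sum to 3 + (-2) + 0 = 1. So 0 ≥ 1, which is false.

Unsatisfiable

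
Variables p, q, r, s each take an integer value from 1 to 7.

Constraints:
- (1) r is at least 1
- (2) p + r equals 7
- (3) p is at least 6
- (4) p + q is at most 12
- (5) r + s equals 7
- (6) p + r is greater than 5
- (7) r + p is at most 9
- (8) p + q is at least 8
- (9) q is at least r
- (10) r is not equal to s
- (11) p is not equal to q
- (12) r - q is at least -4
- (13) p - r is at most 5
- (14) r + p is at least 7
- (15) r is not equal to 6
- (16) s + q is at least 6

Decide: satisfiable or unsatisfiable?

Satisfiable

Take p = 6, q = 3, r = 1, s = 6. Then constraint 2: p + r = 7; constraint 4: p + q = 9; constraint 5: r + s = 7, and every other listed constraint is also met.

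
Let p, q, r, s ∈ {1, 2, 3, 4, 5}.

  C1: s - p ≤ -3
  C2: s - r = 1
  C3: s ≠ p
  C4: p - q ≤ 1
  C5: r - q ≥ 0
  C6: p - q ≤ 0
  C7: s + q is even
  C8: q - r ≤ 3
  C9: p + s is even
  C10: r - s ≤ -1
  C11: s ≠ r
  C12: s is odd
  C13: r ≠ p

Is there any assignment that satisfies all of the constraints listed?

Constraints 1, 6, 8, and 10 give r − q ≥ -3, q − p ≥ 0, p − s ≥ 3, s − r ≥ 1.
Adding all 4 inequalities: the left sides telescope to 0, and the right sides sum to (-3) + 0 + 3 + 1 = 1. So 0 ≥ 1, which is false.

Unsatisfiable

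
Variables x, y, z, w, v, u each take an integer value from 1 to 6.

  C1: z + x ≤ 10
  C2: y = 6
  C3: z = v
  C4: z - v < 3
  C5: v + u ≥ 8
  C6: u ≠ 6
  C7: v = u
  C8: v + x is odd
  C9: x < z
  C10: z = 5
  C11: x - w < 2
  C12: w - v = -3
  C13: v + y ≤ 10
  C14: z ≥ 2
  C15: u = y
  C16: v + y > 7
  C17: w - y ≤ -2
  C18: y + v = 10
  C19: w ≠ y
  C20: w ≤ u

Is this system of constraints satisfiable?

Constraint 10 fixes z = 5 and constraint 2 fixes y = 6. Constraints 3, 7, and 15 give z = v = u = y, so z = y. But 5 ≠ 6 — contradiction.

Unsatisfiable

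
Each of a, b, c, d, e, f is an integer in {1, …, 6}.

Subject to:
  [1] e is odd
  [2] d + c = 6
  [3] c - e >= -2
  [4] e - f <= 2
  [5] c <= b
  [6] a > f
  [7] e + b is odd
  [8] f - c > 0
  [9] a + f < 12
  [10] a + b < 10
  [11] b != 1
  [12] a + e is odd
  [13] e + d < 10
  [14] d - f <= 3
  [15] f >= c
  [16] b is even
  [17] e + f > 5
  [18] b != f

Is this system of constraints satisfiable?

Take a = 6, b = 2, c = 2, d = 4, e = 3, f = 4. Then constraint 2: d + c = 6; constraint 3: c - e = -1, and every other listed constraint is also met.

Satisfiable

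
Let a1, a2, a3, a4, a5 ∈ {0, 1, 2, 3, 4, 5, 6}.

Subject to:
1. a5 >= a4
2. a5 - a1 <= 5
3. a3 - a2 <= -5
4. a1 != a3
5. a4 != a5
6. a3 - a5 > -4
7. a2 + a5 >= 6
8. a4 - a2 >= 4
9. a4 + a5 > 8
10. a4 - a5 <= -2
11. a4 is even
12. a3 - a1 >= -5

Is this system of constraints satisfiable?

Unsatisfiable

Constraints 2, 3, 8, 10, and 12 give a1 − a5 ≥ -5, a5 − a4 ≥ 2, a4 − a2 ≥ 4, a2 − a3 ≥ 5, a3 − a1 ≥ -5.
Adding all 5 inequalities: the left sides telescope to 0, and the right sides sum to (-5) + 2 + 4 + 5 + (-5) = 1. So 0 ≥ 1, which is false.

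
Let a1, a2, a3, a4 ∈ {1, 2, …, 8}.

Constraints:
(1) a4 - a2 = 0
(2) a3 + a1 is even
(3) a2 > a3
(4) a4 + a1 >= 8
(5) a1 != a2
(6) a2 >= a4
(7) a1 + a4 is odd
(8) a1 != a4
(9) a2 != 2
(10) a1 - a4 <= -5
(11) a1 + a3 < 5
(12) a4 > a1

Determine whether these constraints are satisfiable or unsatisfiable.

Take a1 = 1, a2 = 8, a3 = 3, a4 = 8. Then constraint 1: a4 - a2 = 0; constraint 4: a4 + a1 = 9; constraint 10: a1 - a4 = -7, and every other listed constraint is also met.

Satisfiable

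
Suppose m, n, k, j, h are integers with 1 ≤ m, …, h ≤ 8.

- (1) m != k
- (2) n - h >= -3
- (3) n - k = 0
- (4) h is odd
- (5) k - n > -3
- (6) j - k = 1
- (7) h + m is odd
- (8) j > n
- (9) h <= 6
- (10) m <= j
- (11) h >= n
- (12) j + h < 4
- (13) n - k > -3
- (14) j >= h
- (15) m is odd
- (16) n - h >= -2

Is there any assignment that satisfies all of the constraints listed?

Unsatisfiable

Constraint 4 makes h odd and constraint 15 makes m odd, so h + m must be even. Constraint 7 says h + m is odd — contradiction.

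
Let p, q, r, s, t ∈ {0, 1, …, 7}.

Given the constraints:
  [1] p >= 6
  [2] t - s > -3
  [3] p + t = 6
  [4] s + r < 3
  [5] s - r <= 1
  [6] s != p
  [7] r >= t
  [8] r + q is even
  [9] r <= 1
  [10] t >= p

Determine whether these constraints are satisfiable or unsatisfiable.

Unsatisfiable

From constraints 1 and 10: t ≥ p and p ≥ 6, so t ≥ 6. From constraints 7 and 9: t ≤ r and r ≤ 1, so t ≤ 1. But 1 < 6, so no value of t works.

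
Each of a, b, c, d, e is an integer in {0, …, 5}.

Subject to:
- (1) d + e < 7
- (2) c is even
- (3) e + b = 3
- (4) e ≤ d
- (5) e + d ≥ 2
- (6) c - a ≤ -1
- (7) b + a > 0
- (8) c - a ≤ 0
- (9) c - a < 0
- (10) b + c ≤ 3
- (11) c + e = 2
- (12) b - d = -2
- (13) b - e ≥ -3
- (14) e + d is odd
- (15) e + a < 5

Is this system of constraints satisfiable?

The assignment a = 1, b = 1, c = 0, d = 3, e = 2 works:
  constraint 1 holds since d + e = 5.
  constraint 3 holds since e + b = 3.
The rest check out directly.

Satisfiable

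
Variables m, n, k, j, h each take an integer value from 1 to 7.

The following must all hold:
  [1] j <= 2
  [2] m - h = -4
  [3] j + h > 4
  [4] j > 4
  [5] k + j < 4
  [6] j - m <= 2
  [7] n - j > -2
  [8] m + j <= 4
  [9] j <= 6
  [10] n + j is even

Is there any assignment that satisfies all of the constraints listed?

Unsatisfiable

From constraint 4: j ≥ 5. From constraint 1: j ≤ 2. But 2 < 5, so no value of j works.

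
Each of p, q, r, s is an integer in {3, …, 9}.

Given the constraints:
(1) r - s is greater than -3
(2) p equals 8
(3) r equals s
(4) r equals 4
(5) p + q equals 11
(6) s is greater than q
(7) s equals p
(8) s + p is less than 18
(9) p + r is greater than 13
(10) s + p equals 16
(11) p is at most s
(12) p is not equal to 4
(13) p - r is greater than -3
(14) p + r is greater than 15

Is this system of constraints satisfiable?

Constraint 4 fixes r = 4 and constraint 2 fixes p = 8. Constraints 3 and 7 give r = s = p, so r = p. But 4 ≠ 8 — contradiction.

Unsatisfiable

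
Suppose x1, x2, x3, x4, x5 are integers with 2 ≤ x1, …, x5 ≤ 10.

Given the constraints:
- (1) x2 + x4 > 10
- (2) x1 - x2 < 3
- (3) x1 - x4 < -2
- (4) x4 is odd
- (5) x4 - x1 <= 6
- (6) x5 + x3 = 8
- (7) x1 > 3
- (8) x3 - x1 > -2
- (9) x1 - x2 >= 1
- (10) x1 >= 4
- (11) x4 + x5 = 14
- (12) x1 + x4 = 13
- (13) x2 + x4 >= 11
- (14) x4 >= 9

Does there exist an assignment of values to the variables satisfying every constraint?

Setting (x1, x2, x3, x4, x5) = (4, 3, 3, 9, 5) satisfies everything: constraint 1: x2 + x4 = 12; constraint 2: x1 - x2 = 1; constraint 3: x1 - x4 = -5, and the others follow.

Satisfiable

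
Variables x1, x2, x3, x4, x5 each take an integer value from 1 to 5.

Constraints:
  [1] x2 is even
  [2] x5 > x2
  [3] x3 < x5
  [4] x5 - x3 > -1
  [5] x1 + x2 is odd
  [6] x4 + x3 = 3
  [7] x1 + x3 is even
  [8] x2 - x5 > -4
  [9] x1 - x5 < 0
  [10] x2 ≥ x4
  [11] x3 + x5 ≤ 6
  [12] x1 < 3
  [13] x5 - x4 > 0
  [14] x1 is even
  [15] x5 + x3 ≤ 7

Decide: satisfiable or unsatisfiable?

Unsatisfiable

Constraint 14 makes x1 even and constraint 1 makes x2 even, so x1 + x2 must be even. Constraint 5 says x1 + x2 is odd — contradiction.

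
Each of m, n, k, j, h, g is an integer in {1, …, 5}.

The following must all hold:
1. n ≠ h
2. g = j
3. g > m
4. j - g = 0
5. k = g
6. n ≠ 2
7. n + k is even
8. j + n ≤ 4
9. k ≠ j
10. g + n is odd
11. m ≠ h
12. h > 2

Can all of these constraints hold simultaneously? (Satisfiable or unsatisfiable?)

From constraints 2 and 5, k = g = j, so k = j. But constraint 9 says k ≠ j. Contradiction.

Unsatisfiable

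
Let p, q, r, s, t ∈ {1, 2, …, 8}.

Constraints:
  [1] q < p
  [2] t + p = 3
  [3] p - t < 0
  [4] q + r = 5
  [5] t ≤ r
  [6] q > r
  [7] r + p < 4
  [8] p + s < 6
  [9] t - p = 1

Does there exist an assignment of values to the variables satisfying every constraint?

Constraints 1, 3, 5, and 6 give q < p, p < t, t ≤ r, r < q. Chaining: q < p < t ≤ r < q, which forces q < q — impossible.

Unsatisfiable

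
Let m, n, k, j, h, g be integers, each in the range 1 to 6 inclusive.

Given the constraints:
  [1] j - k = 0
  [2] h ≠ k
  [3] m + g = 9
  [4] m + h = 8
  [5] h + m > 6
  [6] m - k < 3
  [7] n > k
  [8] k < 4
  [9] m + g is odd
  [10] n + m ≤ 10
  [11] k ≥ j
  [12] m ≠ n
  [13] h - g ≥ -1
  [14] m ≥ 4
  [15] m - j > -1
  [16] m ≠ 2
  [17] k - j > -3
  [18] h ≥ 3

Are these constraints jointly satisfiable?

One satisfying assignment is m = 4, n = 5, k = 3, j = 3, h = 4, g = 5.
For the less obvious constraints — constraint 1: j - k = 0; constraint 3: m + g = 9; constraint 4: m + h = 8 — and the others hold by inspection.

Satisfiable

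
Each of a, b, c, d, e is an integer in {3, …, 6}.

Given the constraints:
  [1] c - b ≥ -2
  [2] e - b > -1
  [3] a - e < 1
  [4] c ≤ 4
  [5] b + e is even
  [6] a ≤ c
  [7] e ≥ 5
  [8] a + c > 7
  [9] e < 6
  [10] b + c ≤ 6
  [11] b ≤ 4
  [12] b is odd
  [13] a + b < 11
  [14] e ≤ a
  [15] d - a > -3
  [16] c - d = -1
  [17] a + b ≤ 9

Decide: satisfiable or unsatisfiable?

Unsatisfiable

From constraints 7 and 14: a ≥ e and e ≥ 5, so a ≥ 5. From constraints 4 and 6: a ≤ c and c ≤ 4, so a ≤ 4. But 4 < 5, so no value of a works.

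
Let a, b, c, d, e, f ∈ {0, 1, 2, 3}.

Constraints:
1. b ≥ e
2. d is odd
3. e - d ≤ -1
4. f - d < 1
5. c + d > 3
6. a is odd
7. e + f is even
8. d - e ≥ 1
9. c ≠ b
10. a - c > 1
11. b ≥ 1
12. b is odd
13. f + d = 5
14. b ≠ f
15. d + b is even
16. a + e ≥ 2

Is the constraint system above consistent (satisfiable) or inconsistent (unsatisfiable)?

The assignment a = 3, b = 3, c = 1, d = 3, e = 0, f = 2 works:
  constraint 3 holds since e - d = -3.
  constraint 4 holds since f - d = -1.
  constraint 5 holds since c + d = 4.
The rest check out directly.

Satisfiable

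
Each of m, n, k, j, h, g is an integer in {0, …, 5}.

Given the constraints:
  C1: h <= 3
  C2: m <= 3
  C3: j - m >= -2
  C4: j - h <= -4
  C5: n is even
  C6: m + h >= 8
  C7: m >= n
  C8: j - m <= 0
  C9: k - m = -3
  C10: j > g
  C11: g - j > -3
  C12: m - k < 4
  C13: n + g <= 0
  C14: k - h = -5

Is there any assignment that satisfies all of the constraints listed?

From constraint 2: m ≤ 3. From constraint 1: h ≤ 3. Hence m + h ≤ 6. But constraint 6 requires m + h ≥ 8, and 8 > 6. Contradiction.

Unsatisfiable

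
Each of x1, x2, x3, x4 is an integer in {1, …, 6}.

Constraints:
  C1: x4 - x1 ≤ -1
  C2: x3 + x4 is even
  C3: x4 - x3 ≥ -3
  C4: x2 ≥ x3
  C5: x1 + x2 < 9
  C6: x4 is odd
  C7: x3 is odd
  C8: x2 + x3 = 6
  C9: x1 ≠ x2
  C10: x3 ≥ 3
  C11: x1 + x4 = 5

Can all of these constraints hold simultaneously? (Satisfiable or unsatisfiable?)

Take x1 = 4, x2 = 3, x3 = 3, x4 = 1. Then constraint 1: x4 - x1 = -3; constraint 3: x4 - x3 = -2, and every other listed constraint is also met.

Satisfiable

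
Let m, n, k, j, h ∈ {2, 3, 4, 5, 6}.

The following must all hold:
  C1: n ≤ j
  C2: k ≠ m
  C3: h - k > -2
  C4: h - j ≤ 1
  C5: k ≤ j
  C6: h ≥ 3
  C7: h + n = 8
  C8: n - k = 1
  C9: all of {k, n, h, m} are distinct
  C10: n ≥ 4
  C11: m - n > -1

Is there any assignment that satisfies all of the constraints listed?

Setting (m, n, k, j, h) = (6, 5, 4, 5, 3) satisfies everything: constraint 3: h - k = -1; constraint 4: h - j = -2; constraint 7: h + n = 8, and the others follow.

Satisfiable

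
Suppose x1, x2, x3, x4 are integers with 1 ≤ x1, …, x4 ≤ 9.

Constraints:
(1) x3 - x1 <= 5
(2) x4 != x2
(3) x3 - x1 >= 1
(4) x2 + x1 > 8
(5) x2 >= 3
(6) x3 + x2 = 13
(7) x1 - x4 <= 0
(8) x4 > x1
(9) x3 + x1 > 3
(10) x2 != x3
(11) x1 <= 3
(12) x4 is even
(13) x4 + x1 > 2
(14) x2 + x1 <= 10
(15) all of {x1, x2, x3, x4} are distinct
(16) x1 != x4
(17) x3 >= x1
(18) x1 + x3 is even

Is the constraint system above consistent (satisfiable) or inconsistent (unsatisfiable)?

Take x1 = 1, x2 = 8, x3 = 5, x4 = 4. Then constraint 1: x3 - x1 = 4; constraint 3: x3 - x1 = 4; constraint 4: x2 + x1 = 9, and every other listed constraint is also met.

Satisfiable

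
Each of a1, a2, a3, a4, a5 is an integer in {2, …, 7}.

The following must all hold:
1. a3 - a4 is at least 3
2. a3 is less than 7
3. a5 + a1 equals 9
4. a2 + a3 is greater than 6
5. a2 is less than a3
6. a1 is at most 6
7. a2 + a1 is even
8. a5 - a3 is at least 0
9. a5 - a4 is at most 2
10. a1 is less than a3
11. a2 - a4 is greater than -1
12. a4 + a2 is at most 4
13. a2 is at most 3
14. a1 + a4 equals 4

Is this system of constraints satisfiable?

Unsatisfiable

Constraints 1, 8, and 9 give a4 − a5 ≥ -2, a5 − a3 ≥ 0, a3 − a4 ≥ 3.
Adding all 3 inequalities: the left sides telescope to 0, and the right sides sum to (-2) + 0 + 3 = 1. So 0 ≥ 1, which is false.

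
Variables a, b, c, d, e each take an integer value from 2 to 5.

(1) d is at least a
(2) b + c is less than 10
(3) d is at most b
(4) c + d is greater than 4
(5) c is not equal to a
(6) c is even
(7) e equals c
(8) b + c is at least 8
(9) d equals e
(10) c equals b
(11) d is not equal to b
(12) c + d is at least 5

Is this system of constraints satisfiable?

Unsatisfiable

From constraints 7, 9, and 10, d = e = c = b, so d = b. But constraint 11 says d ≠ b. Contradiction.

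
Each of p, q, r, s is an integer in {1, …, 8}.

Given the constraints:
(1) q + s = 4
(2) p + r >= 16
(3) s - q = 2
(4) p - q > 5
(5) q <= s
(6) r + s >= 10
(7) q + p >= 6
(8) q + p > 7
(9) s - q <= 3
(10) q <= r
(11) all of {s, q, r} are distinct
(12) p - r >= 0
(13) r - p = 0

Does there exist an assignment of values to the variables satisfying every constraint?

Setting (p, q, r, s) = (8, 1, 8, 3) satisfies everything: constraint 1: q + s = 4; constraint 2: p + r = 16; constraint 3: s - q = 2, and the others follow.

Satisfiable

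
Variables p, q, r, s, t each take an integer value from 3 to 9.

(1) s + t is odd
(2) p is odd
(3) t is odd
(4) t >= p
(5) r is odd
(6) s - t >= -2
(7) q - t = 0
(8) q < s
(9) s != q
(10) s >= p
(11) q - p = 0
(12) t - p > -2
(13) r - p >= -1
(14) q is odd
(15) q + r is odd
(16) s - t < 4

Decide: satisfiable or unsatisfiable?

Constraint 14 makes q odd and constraint 5 makes r odd, so q + r must be even. Constraint 15 says q + r is odd — contradiction.

Unsatisfiable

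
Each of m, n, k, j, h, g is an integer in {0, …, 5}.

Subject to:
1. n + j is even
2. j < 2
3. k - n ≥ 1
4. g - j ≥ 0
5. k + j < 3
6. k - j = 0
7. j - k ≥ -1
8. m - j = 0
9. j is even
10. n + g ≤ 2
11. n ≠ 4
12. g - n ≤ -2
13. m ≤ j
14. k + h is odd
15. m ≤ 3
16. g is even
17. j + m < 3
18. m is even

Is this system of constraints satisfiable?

Constraints 3, 4, 7, and 12 give n − g ≥ 2, g − j ≥ 0, j − k ≥ -1, k − n ≥ 1.
Adding all 4 inequalities: the left sides telescope to 0, and the right sides sum to 2 + 0 + (-1) + 1 = 2. So 0 ≥ 2, which is false.

Unsatisfiable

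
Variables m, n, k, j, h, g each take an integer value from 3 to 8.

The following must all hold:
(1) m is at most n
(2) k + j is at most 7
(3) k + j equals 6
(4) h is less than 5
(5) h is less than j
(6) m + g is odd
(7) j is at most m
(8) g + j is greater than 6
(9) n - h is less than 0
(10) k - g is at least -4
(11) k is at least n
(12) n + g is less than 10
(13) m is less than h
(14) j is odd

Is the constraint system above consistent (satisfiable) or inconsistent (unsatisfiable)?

Constraints 5, 7, and 13 give h < j, j ≤ m, m < h. Chaining: h < j ≤ m < h, which forces h < h — impossible.

Unsatisfiable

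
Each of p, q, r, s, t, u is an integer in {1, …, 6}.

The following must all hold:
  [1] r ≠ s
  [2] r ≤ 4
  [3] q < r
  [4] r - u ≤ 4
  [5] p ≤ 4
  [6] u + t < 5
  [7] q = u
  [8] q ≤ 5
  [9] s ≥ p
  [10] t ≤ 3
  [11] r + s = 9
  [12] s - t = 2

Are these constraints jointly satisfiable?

Satisfiable

Take p = 1, q = 1, r = 4, s = 5, t = 3, u = 1. Then constraint 4: r - u = 3; constraint 6: u + t = 4; constraint 11: r + s = 9, and every other listed constraint is also met.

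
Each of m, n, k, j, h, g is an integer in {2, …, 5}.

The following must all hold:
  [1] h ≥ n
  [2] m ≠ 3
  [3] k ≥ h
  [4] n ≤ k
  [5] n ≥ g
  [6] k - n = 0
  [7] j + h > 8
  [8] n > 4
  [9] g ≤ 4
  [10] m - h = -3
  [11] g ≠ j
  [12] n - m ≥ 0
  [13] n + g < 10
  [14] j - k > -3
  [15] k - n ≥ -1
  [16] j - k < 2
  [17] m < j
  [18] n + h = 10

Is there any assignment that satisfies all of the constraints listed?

The assignment m = 2, n = 5, k = 5, j = 5, h = 5, g = 3 works:
  constraint 6 holds since k - n = 0.
  constraint 7 holds since j + h = 10.
The rest check out directly.

Satisfiable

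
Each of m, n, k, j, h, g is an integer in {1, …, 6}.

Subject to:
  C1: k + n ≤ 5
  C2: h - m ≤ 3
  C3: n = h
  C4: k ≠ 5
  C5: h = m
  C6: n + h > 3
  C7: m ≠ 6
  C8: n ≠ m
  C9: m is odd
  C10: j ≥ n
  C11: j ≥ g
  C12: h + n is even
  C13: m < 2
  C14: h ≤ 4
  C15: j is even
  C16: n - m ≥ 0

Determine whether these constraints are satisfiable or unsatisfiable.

From constraints 3 and 5, n = h = m, so n = m. But constraint 8 says n ≠ m. Contradiction.

Unsatisfiable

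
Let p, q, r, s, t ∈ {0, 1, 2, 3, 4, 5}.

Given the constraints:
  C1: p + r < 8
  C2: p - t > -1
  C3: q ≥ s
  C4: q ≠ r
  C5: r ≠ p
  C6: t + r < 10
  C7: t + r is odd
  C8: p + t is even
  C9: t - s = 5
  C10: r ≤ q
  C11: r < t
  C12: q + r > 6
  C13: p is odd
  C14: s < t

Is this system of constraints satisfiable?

Satisfiable

Try p = 5, q = 5, r = 2, s = 0, t = 5.
Check constraint 1: p + r = 7; constraint 2: p - t = 0. The remaining constraints are straightforward to verify.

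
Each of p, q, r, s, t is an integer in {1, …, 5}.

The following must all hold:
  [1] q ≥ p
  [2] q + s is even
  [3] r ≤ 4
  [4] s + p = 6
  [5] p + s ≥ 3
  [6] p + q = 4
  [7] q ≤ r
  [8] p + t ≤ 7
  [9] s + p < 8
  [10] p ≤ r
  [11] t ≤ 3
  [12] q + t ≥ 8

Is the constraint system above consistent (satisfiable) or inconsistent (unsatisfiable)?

Unsatisfiable

From constraints 3 and 7: q ≤ r ≤ 4. From constraint 11: t ≤ 3. Hence q + t ≤ 7. But constraint 12 requires q + t ≥ 8, and 8 > 7. Contradiction.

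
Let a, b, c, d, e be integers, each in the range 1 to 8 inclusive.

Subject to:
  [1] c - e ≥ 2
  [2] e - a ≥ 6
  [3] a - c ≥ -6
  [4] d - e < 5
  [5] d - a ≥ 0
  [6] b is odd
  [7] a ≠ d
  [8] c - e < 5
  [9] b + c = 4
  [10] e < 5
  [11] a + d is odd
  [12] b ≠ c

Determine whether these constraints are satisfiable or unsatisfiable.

Unsatisfiable

Constraints 1, 2, and 3 give e − a ≥ 6, a − c ≥ -6, c − e ≥ 2.
Adding all 3 inequalities: the left sides telescope to 0, and the right sides sum to 6 + (-6) + 2 = 2. So 0 ≥ 2, which is false.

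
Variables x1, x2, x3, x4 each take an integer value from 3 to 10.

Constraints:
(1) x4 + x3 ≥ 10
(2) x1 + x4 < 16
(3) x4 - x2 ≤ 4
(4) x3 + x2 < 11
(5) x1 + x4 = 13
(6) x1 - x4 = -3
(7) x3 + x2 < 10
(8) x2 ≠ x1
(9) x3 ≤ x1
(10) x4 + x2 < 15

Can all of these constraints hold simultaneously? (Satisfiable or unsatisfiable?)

Try x1 = 5, x2 = 4, x3 = 4, x4 = 8.
Check constraint 1: x4 + x3 = 12; constraint 2: x1 + x4 = 13; constraint 3: x4 - x2 = 4. The remaining constraints are straightforward to verify.

Satisfiable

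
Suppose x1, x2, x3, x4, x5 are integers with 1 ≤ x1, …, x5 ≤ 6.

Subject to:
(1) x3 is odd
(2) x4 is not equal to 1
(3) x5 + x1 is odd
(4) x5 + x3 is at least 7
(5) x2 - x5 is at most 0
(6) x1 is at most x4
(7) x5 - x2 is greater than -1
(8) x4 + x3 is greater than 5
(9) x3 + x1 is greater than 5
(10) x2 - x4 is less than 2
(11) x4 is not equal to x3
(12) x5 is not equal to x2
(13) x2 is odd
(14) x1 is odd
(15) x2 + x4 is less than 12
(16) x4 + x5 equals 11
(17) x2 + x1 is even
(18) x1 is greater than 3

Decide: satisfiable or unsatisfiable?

Satisfiable

Setting (x1, x2, x3, x4, x5) = (5, 5, 1, 5, 6) satisfies everything: constraint 4: x5 + x3 = 7; constraint 5: x2 - x5 = -1, and the others follow.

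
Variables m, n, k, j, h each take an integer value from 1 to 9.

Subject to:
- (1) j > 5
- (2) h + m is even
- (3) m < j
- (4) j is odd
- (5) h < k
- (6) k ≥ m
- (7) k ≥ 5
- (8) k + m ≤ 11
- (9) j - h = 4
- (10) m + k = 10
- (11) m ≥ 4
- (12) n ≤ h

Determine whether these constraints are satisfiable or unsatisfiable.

Satisfiable

Try m = 5, n = 1, k = 5, j = 7, h = 3.
Check constraint 8: k + m = 10; constraint 9: j - h = 4; constraint 10: m + k = 10. The remaining constraints are straightforward to verify.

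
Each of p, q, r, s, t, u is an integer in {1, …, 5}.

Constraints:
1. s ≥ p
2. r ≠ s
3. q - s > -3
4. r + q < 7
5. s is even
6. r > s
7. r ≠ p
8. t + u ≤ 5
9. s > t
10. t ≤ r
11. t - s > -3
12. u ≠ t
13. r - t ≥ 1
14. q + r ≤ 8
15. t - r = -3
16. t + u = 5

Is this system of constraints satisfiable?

Try p = 1, q = 1, r = 4, s = 2, t = 1, u = 4.
Check constraint 3: q - s = -1; constraint 4: r + q = 5; constraint 8: t + u = 5. The remaining constraints are straightforward to verify.

Satisfiable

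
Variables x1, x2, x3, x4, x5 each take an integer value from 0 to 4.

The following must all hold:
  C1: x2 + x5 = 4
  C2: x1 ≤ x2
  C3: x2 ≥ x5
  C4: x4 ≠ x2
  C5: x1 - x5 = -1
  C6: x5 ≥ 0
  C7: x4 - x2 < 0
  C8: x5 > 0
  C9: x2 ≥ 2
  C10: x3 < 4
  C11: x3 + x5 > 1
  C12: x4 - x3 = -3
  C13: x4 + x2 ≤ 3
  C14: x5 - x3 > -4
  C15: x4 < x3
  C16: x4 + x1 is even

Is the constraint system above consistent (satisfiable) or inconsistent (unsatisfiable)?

Satisfiable

Setting (x1, x2, x3, x4, x5) = (0, 3, 3, 0, 1) satisfies everything: constraint 1: x2 + x5 = 4; constraint 5: x1 - x5 = -1; constraint 7: x4 - x2 = -3, and the others follow.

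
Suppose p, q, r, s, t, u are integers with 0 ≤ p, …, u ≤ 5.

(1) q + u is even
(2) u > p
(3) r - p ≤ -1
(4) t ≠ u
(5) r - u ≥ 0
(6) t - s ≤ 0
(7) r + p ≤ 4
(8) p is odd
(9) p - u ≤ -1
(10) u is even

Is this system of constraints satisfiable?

Constraints 3, 5, and 9 give p − r ≥ 1, r − u ≥ 0, u − p ≥ 1.
Adding all 3 inequalities: the left sides telescope to 0, and the right sides sum to 1 + 0 + 1 = 2. So 0 ≥ 2, which is false.

Unsatisfiable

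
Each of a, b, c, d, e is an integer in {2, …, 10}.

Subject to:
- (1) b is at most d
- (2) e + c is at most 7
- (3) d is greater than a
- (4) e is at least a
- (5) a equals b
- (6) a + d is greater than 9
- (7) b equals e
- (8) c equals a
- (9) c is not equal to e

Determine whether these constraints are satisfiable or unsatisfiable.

From constraints 5, 7, and 8, c = a = b = e, so c = e. But constraint 9 says c ≠ e. Contradiction.

Unsatisfiable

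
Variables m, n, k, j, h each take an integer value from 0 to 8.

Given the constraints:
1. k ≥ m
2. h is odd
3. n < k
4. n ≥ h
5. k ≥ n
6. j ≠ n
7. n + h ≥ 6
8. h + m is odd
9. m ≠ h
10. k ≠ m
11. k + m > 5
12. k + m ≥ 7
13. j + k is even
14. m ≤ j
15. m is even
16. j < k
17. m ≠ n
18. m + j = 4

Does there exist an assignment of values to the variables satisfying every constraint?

Take m = 0, n = 6, k = 8, j = 4, h = 1. Then constraint 7: n + h = 7; constraint 11: k + m = 8, and every other listed constraint is also met.

Satisfiable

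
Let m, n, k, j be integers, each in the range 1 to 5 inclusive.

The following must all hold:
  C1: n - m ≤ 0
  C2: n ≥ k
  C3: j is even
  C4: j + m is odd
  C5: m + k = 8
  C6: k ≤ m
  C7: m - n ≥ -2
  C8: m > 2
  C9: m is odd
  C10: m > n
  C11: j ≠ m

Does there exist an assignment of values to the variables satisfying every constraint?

Satisfiable

Try m = 5, n = 4, k = 3, j = 4.
Check constraint 1: n - m = -1; constraint 5: m + k = 8. The remaining constraints are straightforward to verify.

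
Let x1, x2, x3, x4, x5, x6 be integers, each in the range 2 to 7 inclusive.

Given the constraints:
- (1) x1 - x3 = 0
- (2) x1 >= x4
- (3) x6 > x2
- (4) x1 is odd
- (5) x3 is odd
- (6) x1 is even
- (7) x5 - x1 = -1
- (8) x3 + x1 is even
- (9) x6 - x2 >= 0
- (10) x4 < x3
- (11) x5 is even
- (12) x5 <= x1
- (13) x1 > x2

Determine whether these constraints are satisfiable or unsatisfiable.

Constraint 5 makes x3 odd and constraint 6 makes x1 even, so x3 + x1 must be odd. Constraint 8 says x3 + x1 is even — contradiction.

Unsatisfiable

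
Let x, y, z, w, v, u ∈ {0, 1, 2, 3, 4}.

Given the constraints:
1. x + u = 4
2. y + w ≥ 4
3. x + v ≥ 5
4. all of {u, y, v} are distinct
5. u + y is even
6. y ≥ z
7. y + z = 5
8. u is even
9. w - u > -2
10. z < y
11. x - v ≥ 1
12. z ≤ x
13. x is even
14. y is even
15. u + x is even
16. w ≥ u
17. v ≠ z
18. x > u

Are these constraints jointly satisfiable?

Satisfiable

The assignment x = 4, y = 4, z = 1, w = 0, v = 2, u = 0 works:
  constraint 1 holds since x + u = 4.
  constraint 2 holds since y + w = 4.
The rest check out directly.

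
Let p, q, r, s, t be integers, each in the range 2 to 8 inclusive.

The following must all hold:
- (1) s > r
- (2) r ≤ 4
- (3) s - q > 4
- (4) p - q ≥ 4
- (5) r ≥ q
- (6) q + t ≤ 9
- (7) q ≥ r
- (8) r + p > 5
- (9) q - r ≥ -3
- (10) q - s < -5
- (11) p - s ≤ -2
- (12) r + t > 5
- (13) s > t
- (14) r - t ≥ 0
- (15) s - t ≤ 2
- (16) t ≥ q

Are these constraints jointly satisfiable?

Unsatisfiable

Constraints 4, 9, 11, 14, and 15 give q − r ≥ -3, r − t ≥ 0, t − s ≥ -2, s − p ≥ 2, p − q ≥ 4.
Adding all 5 inequalities: the left sides telescope to 0, and the right sides sum to (-3) + 0 + (-2) + 2 + 4 = 1. So 0 ≥ 1, which is false.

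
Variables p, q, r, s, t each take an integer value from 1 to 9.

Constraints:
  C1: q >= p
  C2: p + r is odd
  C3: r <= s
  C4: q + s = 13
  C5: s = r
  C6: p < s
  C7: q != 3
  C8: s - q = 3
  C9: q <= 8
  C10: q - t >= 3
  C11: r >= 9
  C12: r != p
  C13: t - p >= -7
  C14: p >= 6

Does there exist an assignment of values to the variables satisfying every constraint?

Unsatisfiable

From constraints 1 and 14: q ≥ p ≥ 6. From constraints 3 and 11: s ≥ r ≥ 9. Hence q + s ≥ 15. But constraint 4 requires q + s = 13, and 13 < 15. Contradiction.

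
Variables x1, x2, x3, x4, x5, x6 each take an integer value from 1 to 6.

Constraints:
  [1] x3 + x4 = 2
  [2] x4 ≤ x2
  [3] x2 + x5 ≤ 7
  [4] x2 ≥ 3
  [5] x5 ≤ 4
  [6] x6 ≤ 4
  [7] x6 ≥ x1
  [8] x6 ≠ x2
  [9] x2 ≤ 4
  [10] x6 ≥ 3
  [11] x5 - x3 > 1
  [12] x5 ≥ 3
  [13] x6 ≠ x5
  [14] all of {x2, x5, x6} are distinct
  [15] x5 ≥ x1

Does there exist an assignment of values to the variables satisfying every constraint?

Constraints 4, 5, 6, 9, 10, and 12 confine each of x2, x5, x6 to the 2 values {3, 4}.
Constraint 14 requires all 3 of them to be distinct, but only 2 values are available — impossible by the pigeonhole principle.

Unsatisfiable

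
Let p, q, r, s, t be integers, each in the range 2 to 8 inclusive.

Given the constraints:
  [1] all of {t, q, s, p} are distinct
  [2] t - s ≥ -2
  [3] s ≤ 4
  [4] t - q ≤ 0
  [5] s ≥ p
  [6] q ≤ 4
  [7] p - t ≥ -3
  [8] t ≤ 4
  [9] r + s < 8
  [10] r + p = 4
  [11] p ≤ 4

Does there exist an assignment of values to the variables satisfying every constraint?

Unsatisfiable

Constraints 3, 6, 8, and 11 confine each of t, q, s, p to the 3 values {2, …, 4} (the domain already gives each ≥ 2).
Constraint 1 requires all 4 of them to be distinct, but only 3 values are available — impossible by the pigeonhole principle.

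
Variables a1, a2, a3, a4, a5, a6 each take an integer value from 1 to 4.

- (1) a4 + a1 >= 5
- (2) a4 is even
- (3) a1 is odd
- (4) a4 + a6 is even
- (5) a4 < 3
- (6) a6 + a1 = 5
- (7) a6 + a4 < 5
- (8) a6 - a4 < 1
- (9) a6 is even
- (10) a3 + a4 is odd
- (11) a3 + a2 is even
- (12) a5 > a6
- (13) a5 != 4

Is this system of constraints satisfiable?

Satisfiable

One satisfying assignment is a1 = 3, a2 = 3, a3 = 3, a4 = 2, a5 = 3, a6 = 2.
For the less obvious constraints — constraint 1: a4 + a1 = 5; constraint 6: a6 + a1 = 5 — and the others hold by inspection.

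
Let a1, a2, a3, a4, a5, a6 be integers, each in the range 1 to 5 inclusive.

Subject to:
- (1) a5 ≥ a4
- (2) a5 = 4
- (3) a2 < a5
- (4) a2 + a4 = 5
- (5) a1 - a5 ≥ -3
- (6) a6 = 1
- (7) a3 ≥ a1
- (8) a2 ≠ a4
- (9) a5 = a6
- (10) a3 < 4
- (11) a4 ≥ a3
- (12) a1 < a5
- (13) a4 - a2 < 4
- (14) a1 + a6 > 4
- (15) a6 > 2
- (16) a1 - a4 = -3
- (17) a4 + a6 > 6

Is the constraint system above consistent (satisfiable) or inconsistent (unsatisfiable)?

Unsatisfiable

Constraint 2 fixes a5 = 4 and constraint 6 fixes a6 = 1, but constraint 9 requires a5 = a6. Since 4 ≠ 1, contradiction.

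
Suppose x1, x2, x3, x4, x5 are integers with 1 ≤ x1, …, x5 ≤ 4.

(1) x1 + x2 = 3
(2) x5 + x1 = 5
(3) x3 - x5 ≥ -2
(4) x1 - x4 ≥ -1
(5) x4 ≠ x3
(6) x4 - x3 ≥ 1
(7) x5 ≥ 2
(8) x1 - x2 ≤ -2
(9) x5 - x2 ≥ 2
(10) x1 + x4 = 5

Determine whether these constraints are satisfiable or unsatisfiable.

Unsatisfiable

Constraints 3, 4, 6, 8, and 9 give x1 − x4 ≥ -1, x4 − x3 ≥ 1, x3 − x5 ≥ -2, x5 − x2 ≥ 2, x2 − x1 ≥ 2.
Adding all 5 inequalities: the left sides telescope to 0, and the right sides sum to (-1) + 1 + (-2) + 2 + 2 = 2. So 0 ≥ 2, which is false.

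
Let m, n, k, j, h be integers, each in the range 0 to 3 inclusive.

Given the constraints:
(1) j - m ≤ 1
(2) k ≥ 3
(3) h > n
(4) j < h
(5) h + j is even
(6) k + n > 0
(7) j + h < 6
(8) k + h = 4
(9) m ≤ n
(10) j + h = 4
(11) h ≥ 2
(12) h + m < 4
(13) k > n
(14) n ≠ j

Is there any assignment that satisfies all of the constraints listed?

Unsatisfiable

From constraint 2: k ≥ 3. From constraint 11: h ≥ 2. Hence k + h ≥ 5. But constraint 8 requires k + h = 4, and 4 < 5. Contradiction.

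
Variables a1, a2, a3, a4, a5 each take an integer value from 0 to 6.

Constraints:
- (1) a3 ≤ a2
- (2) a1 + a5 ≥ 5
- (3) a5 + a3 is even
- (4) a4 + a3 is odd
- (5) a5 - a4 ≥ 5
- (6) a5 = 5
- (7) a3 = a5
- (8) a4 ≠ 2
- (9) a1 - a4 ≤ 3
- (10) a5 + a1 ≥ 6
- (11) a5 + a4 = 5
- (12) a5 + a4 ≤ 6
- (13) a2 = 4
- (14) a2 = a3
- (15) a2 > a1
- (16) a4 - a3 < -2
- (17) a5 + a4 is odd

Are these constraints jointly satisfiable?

Constraint 13 fixes a2 = 4 and constraint 6 fixes a5 = 5. Constraints 7 and 14 give a2 = a3 = a5, so a2 = a5. But 4 ≠ 5 — contradiction.

Unsatisfiable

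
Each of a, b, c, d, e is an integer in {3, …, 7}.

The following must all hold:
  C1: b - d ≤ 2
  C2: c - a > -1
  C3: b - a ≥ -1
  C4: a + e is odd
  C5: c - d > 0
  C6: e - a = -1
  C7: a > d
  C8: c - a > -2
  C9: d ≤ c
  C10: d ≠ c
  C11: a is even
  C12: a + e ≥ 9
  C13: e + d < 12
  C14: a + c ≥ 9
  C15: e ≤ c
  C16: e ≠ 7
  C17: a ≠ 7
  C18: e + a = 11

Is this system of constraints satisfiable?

Satisfiable

Take a = 6, b = 6, c = 6, d = 4, e = 5. Then constraint 1: b - d = 2; constraint 2: c - a = 0, and every other listed constraint is also met.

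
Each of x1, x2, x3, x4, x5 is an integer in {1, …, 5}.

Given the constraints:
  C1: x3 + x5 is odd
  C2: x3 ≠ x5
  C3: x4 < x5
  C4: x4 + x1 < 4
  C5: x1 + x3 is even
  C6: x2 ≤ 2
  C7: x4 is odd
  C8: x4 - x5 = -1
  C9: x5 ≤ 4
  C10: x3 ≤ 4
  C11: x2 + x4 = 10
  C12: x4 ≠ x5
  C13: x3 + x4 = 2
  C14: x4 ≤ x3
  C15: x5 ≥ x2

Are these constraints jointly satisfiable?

From constraints 9 and 15: x2 ≤ x5 ≤ 4. From constraints 10 and 14: x4 ≤ x3 ≤ 4. Hence x2 + x4 ≤ 8. But constraint 11 requires x2 + x4 = 10, and 10 > 8. Contradiction.

Unsatisfiable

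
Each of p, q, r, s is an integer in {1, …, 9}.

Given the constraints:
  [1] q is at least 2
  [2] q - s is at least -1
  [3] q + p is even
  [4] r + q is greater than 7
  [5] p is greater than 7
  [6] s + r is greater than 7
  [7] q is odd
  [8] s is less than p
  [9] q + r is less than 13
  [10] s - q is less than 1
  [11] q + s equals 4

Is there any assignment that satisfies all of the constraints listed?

Satisfiable

One satisfying assignment is p = 9, q = 3, r = 7, s = 1.
For the less obvious constraints — constraint 2: q - s = 2; constraint 4: r + q = 10; constraint 6: s + r = 8 — and the others hold by inspection.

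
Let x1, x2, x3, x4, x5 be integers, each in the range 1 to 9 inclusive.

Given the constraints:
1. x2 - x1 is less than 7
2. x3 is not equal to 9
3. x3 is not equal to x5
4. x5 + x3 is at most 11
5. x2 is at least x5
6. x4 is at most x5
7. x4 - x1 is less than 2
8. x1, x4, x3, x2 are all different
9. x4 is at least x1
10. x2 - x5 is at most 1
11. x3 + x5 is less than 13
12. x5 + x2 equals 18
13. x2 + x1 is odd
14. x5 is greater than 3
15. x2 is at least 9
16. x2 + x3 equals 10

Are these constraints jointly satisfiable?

Satisfiable

Setting (x1, x2, x3, x4, x5) = (4, 9, 1, 5, 9) satisfies everything: constraint 1: x2 - x1 = 5; constraint 4: x5 + x3 = 10, and the others follow.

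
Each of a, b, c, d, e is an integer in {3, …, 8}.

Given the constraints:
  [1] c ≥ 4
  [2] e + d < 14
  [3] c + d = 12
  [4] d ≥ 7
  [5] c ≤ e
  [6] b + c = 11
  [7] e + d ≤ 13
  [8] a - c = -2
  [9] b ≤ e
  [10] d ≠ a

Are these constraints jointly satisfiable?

Satisfiable

One satisfying assignment is a = 3, b = 6, c = 5, d = 7, e = 6.
For the less obvious constraints — constraint 2: e + d = 13; constraint 3: c + d = 12 — and the others hold by inspection.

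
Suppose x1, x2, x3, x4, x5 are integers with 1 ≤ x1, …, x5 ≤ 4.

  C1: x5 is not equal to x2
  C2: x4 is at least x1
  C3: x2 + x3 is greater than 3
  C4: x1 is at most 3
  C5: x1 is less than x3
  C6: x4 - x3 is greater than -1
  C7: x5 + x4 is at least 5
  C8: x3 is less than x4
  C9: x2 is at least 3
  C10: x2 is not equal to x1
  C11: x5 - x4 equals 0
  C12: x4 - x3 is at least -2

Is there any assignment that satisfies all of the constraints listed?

Take x1 = 1, x2 = 3, x3 = 3, x4 = 4, x5 = 4. Then constraint 3: x2 + x3 = 6; constraint 6: x4 - x3 = 1; constraint 7: x5 + x4 = 8, and every other listed constraint is also met.

Satisfiable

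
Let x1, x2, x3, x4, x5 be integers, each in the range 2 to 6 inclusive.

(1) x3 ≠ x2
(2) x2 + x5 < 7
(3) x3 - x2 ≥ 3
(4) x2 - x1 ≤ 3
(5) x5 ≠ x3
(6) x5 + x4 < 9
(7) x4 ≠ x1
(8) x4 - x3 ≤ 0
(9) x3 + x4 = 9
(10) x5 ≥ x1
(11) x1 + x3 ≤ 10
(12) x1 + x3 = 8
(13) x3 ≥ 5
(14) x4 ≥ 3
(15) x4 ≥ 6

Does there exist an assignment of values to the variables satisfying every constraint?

From constraint 13: x3 ≥ 5. From constraint 15: x4 ≥ 6. Hence x3 + x4 ≥ 11. But constraint 9 requires x3 + x4 = 9, and 9 < 11. Contradiction.

Unsatisfiable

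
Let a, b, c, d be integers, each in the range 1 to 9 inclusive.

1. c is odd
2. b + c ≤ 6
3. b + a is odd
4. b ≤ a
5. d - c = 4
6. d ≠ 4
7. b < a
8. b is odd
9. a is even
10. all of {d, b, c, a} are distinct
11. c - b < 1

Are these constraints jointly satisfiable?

Take a = 8, b = 3, c = 1, d = 5. Then constraint 2: b + c = 4; constraint 5: d - c = 4, and every other listed constraint is also met.

Satisfiable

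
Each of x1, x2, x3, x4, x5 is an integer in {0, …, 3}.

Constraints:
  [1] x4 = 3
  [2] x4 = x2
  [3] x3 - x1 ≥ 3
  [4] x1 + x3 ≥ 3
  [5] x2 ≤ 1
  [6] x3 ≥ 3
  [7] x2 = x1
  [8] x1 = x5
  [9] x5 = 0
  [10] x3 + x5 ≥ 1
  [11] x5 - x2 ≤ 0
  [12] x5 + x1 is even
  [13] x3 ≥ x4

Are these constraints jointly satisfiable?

Unsatisfiable

Constraint 1 fixes x4 = 3 and constraint 9 fixes x5 = 0. Constraints 2, 7, and 8 give x4 = x2 = x1 = x5, so x4 = x5. But 3 ≠ 0 — contradiction.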